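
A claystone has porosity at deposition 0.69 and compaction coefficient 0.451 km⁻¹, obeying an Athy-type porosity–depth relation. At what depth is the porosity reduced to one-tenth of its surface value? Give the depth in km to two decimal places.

φ/φ₀ = 1/10 ⇒ exp(−c·Z) = 1/10 ⇒ Z = ln(10) / c
Z = 2.3026 / 0.451 = 5.106 km

5.11 km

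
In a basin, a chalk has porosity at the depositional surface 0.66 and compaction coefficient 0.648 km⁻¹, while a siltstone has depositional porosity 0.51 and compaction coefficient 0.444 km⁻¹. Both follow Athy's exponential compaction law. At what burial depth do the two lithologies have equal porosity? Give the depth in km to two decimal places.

1.26 km

Set phi₀ₐ e^(−cₐd) = phi₀ᵦ e^(−cᵦd) ⇒ ln(phi₀ₐ/phi₀ᵦ) = (cₐ − cᵦ)·d
d = ln(0.66/0.51) / (0.648 − 0.444) = 0.2578 / 0.204 = 1.264 km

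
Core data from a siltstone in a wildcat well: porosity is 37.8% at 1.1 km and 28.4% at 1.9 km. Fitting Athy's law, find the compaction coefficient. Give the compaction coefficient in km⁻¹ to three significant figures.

0.357 km⁻¹

Athy: n(Z) = n₀ e^(−kZ) ⇒ n₁/n₂ = e^{k(Z₂−Z₁)} ⇒ k = ln(n₁/n₂)/(Z₂−Z₁)
k = ln(0.378/0.284) / (1.9 − 1.1) = ln(1.331) / 0.8 = 0.2859 / 0.8 = 0.3574 km⁻¹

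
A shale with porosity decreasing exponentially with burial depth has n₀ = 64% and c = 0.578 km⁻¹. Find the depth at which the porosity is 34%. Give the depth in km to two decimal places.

Invert Athy's law: Z = ln(n₀/n) / c
Z = ln(0.64/0.34) / 0.578 = ln(1.882) / 0.578 = 0.6325 / 0.578 = 1.094 km

1.09 km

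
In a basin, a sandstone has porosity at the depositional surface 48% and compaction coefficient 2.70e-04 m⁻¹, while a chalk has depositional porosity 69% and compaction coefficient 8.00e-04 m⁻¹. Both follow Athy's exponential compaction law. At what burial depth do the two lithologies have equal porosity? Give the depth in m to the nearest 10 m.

680 m

Working in km (1 km = 1000 m; β in km⁻¹ = β in m⁻¹ × 1000):
Set phi₀ₐ e^(−βₐz) = phi₀ᵦ e^(−βᵦz) ⇒ ln(phi₀ₐ/phi₀ᵦ) = (βₐ − βᵦ)·z
z = ln(0.48/0.69) / (0.27 − 0.8) = -0.3629 / -0.53 = 0.685 km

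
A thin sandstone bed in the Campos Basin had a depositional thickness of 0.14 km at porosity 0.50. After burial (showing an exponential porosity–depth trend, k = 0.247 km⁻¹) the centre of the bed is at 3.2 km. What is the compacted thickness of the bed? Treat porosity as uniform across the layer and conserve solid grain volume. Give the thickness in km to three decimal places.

0.091 km

Porosity at 3.2 km: phi = 0.5·exp(−0.247×3.2) = 0.2268
Solid-volume conservation: h(1−phi) = h₀(1−phi₀) ⇒ h = h₀·(1−phi₀)/(1−phi)
h = 0.14 × (1 − 0.5)/(1 − 0.2268) = 0.14 × 0.6467 = 0.0905 km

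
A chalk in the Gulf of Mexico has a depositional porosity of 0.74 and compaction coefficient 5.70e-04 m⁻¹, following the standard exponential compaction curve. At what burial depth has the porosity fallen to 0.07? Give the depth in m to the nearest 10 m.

Working in km (1 km = 1000 m; β in km⁻¹ = β in m⁻¹ × 1000):
Invert Athy's law: d = ln(n₀/n) / β
d = ln(0.74/0.07) / 0.57 = ln(10.57) / 0.57 = 2.3582 / 0.57 = 4.137 km

4140 m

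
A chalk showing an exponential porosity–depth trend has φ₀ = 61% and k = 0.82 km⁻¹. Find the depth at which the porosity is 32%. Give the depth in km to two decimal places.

0.79 km

Invert Athy's law: Z = ln(φ₀/φ) / k
Z = ln(0.61/0.32) / 0.82 = ln(1.906) / 0.82 = 0.6451 / 0.82 = 0.787 km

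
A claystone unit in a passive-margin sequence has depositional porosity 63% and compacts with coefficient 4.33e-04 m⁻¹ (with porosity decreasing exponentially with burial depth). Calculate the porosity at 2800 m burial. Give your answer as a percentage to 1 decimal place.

18.7%

Working in km (1 km = 1000 m; c in km⁻¹ = c in m⁻¹ × 1000):
phi = phi₀·exp(−c·Z) = 0.63 × exp(−0.433 × 2.8) = 0.63 × exp(−1.212)
  = 0.63 × 0.2975 = 0.1874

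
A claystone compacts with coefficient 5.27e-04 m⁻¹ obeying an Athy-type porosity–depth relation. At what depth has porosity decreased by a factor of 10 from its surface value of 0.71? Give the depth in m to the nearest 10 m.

4370 m

Working in km (1 km = 1000 m; k in km⁻¹ = k in m⁻¹ × 1000):
φ/φ₀ = 1/10 ⇒ exp(−k·Z) = 1/10 ⇒ Z = ln(10) / k
Z = 2.3026 / 0.527 = 4.369 km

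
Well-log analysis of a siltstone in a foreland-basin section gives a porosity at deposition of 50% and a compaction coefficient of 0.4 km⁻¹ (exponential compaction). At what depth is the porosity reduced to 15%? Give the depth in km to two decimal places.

Invert Athy's law: Z = ln(n₀/n) / c
Z = ln(0.5/0.15) / 0.4 = ln(3.333) / 0.4 = 1.2040 / 0.4 = 3.010 km

3.01 km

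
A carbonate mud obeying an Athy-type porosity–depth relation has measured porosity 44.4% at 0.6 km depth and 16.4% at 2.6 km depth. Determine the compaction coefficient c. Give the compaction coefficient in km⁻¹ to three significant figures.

0.498 km⁻¹

Athy: n(z) = n₀ e^(−cz) ⇒ n₁/n₂ = e^{c(z₂−z₁)} ⇒ c = ln(n₁/n₂)/(z₂−z₁)
c = ln(0.444/0.164) / (2.6 − 0.6) = ln(2.707) / 2 = 0.9960 / 2 = 0.498 km⁻¹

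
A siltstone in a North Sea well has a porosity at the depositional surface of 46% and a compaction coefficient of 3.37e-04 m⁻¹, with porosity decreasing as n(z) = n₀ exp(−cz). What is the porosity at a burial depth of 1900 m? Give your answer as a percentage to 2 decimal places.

Working in km (1 km = 1000 m; c in km⁻¹ = c in m⁻¹ × 1000):
n = n₀·exp(−c·z) = 0.46 × exp(−0.337 × 1.9) = 0.46 × exp(−0.6403)
  = 0.46 × 0.5271 = 0.2425

24.25%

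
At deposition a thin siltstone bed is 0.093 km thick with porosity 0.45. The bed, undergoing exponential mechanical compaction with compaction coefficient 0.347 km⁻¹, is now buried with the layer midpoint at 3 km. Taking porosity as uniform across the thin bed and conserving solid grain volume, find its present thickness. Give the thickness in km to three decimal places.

0.061 km

Porosity at 3 km: n = 0.45·exp(−0.347×3) = 0.1589
Solid-volume conservation: h(1−n) = h₀(1−n₀) ⇒ h = h₀·(1−n₀)/(1−n)
h = 0.093 × (1 − 0.45)/(1 − 0.1589) = 0.093 × 0.6539 = 0.0608 km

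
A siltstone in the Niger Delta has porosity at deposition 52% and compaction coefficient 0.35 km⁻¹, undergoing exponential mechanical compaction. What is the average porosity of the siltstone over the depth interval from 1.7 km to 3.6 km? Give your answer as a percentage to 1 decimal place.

20.9%

⟨phi⟩ = (1/(Z₂−Z₁)) ∫ phi₀ e^(−βZ) dZ = phi₀·(e^(−β·Z₁) − e^(−β·Z₂)) / (β·(Z₂−Z₁))
e^(−0.35×1.7) = 0.5516; e^(−0.35×3.6) = 0.2837
⟨phi⟩ = 0.52 × (0.5516 − 0.2837) / (0.35 × 1.9) = 0.52 × 0.4029 = 0.2095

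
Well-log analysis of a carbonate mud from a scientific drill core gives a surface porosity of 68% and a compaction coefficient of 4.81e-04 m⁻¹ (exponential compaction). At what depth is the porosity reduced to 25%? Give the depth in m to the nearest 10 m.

Working in km (1 km = 1000 m; k in km⁻¹ = k in m⁻¹ × 1000):
Invert Athy's law: d = ln(φ₀/φ) / k
d = ln(0.68/0.25) / 0.481 = ln(2.72) / 0.481 = 1.0006 / 0.481 = 2.080 km

2080 m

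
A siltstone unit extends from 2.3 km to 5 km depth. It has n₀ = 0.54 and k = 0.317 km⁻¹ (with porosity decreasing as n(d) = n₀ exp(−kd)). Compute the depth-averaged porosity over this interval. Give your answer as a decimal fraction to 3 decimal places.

0.175

⟨n⟩ = (1/(d₂−d₁)) ∫ n₀ e^(−kd) dd = n₀·(e^(−k·d₁) − e^(−k·d₂)) / (k·(d₂−d₁))
e^(−0.317×2.3) = 0.4823; e^(−0.317×5) = 0.2049
⟨n⟩ = 0.54 × (0.4823 − 0.2049) / (0.317 × 2.7) = 0.54 × 0.3241 = 0.1750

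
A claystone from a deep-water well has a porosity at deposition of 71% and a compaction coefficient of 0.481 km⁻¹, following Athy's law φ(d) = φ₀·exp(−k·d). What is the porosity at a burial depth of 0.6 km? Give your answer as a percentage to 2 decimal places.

53.20%

φ = φ₀·exp(−k·d) = 0.71 × exp(−0.481 × 0.6) = 0.71 × exp(−0.2886)
  = 0.71 × 0.7493 = 0.5320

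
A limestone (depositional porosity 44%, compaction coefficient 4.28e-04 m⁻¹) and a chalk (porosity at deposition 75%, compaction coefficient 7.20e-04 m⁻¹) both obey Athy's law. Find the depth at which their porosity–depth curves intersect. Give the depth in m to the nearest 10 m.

1830 m

Working in km (1 km = 1000 m; k in km⁻¹ = k in m⁻¹ × 1000):
Set n₀ₐ e^(−kₐd) = n₀ᵦ e^(−kᵦd) ⇒ ln(n₀ₐ/n₀ᵦ) = (kₐ − kᵦ)·d
d = ln(0.44/0.75) / (0.428 − 0.72) = -0.5333 / -0.292 = 1.826 km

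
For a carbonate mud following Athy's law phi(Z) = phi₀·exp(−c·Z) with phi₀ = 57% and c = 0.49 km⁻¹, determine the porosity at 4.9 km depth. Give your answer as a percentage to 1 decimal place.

5.2%

phi = phi₀·exp(−c·Z) = 0.57 × exp(−0.49 × 4.9) = 0.57 × exp(−2.401)
  = 0.57 × 0.0906 = 0.0517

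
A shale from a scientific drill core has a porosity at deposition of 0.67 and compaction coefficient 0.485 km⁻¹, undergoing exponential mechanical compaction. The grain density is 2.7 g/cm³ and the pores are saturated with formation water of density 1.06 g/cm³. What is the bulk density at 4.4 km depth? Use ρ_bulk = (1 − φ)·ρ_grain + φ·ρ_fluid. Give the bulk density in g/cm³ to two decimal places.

2.57 g/cm³

Porosity at depth: φ = 0.67·exp(−0.485×4.4) = 0.67×0.1184 = 0.0793
Bulk density: ρ_b = (1−φ)ρ_g + φ·ρ_f = 0.9207×2.7 + 0.0793×1.06
       = 2.486 + 0.084 = 2.570 g/cm³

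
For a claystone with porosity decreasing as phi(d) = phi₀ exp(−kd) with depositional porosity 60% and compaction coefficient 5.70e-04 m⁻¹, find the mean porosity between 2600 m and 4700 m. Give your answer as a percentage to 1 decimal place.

Working in km (1 km = 1000 m; k in km⁻¹ = k in m⁻¹ × 1000):
⟨phi⟩ = (1/(d₂−d₁)) ∫ phi₀ e^(−kd) dd = phi₀·(e^(−k·d₁) − e^(−k·d₂)) / (k·(d₂−d₁))
e^(−0.57×2.6) = 0.2272; e^(−0.57×4.7) = 0.0686
⟨phi⟩ = 0.6 × (0.2272 − 0.0686) / (0.57 × 2.1) = 0.6 × 0.1325 = 0.0795

7.9%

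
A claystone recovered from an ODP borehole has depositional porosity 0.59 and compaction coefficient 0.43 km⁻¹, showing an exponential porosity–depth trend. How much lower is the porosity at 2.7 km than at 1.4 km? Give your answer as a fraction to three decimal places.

0.138

phi(1.4) = 0.59·e^(−0.43×1.4) = 0.3232
phi(2.7) = 0.59·e^(−0.43×2.7) = 0.1848
Δphi = 0.3232 − 0.1848 = 0.1384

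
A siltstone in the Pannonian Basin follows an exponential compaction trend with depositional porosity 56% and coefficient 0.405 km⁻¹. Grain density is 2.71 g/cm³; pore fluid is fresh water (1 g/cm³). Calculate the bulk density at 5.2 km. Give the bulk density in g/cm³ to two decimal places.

2.59 g/cm³

Porosity at depth: phi = 0.56·exp(−0.405×5.2) = 0.56×0.1217 = 0.0682
Bulk density: ρ_b = (1−phi)ρ_g + phi·ρ_f = 0.9318×2.71 + 0.0682×1
       = 2.525 + 0.068 = 2.593 g/cm³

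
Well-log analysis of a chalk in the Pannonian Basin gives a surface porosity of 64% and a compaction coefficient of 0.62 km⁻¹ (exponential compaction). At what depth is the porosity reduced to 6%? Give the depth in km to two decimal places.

Invert Athy's law: z = ln(n₀/n) / k
z = ln(0.64/0.06) / 0.62 = ln(10.67) / 0.62 = 2.3671 / 0.62 = 3.818 km

3.82 km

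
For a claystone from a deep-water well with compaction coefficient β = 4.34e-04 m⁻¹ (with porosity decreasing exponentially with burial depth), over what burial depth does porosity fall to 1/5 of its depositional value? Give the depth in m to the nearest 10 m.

Working in km (1 km = 1000 m; β in km⁻¹ = β in m⁻¹ × 1000):
n/n₀ = 1/5 ⇒ exp(−β·Z) = 1/5 ⇒ Z = ln(5) / β
Z = 1.6094 / 0.434 = 3.708 km

3710 m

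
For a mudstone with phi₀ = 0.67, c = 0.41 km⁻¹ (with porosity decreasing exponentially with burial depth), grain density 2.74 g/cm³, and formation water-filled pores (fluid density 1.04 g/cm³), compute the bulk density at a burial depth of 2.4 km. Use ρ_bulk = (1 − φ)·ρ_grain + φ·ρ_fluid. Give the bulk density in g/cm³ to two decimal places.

Porosity at depth: phi = 0.67·exp(−0.41×2.4) = 0.67×0.3738 = 0.2505
Bulk density: ρ_b = (1−phi)ρ_g + phi·ρ_f = 0.7495×2.74 + 0.2505×1.04
       = 2.054 + 0.260 = 2.314 g/cm³

2.31 g/cm³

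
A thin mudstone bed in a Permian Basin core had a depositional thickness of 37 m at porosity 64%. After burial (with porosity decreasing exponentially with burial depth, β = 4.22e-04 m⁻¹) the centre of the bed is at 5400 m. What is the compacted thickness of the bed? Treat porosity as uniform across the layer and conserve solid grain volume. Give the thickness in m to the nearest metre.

Working in km (1 km = 1000 m; β in km⁻¹ = β in m⁻¹ × 1000):
Porosity at 5.4 km: φ = 0.64·exp(−0.422×5.4) = 0.0655
Solid-volume conservation: h(1−φ) = h₀(1−φ₀) ⇒ h = h₀·(1−φ₀)/(1−φ)
h = 0.037 × (1 − 0.64)/(1 − 0.0655) = 0.037 × 0.3852 = 0.0143 km

14 m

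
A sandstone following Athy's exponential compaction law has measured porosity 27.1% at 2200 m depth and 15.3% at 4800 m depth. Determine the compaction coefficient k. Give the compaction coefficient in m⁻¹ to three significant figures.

Working in km (1 km = 1000 m; k in km⁻¹ = k in m⁻¹ × 1000):
Athy: phi(z) = phi₀ e^(−kz) ⇒ phi₁/phi₂ = e^{k(z₂−z₁)} ⇒ k = ln(phi₁/phi₂)/(z₂−z₁)
k = ln(0.271/0.153) / (4.8 − 2.2) = ln(1.771) / 2.6 = 0.5717 / 2.6 = 0.2199 km⁻¹

0.000220 m⁻¹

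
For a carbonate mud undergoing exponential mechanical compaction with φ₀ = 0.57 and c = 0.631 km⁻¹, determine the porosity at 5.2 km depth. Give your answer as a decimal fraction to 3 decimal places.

0.021

φ = φ₀·exp(−c·d) = 0.57 × exp(−0.631 × 5.2) = 0.57 × exp(−3.281)
  = 0.57 × 0.0376 = 0.0214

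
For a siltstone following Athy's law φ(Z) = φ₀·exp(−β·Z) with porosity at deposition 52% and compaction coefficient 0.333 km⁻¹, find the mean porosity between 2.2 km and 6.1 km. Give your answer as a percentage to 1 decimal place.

⟨φ⟩ = (1/(Z₂−Z₁)) ∫ φ₀ e^(−βZ) dZ = φ₀·(e^(−β·Z₁) − e^(−β·Z₂)) / (β·(Z₂−Z₁))
e^(−0.333×2.2) = 0.4807; e^(−0.333×6.1) = 0.1312
⟨φ⟩ = 0.52 × (0.4807 − 0.1312) / (0.333 × 3.9) = 0.52 × 0.2691 = 0.1399

14.0%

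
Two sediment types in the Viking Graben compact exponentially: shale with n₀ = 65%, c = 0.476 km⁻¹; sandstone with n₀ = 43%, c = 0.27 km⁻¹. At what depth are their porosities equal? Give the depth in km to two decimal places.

Set n₀ₐ e^(−cₐd) = n₀ᵦ e^(−cᵦd) ⇒ ln(n₀ₐ/n₀ᵦ) = (cₐ − cᵦ)·d
d = ln(0.65/0.43) / (0.476 − 0.27) = 0.4132 / 0.206 = 2.006 km

2.01 km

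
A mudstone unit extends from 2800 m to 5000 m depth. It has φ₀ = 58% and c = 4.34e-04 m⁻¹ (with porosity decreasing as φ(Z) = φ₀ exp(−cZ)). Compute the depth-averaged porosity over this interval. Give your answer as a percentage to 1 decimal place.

Working in km (1 km = 1000 m; c in km⁻¹ = c in m⁻¹ × 1000):
⟨φ⟩ = (1/(Z₂−Z₁)) ∫ φ₀ e^(−cZ) dZ = φ₀·(e^(−c·Z₁) − e^(−c·Z₂)) / (c·(Z₂−Z₁))
e^(−0.434×2.8) = 0.2967; e^(−0.434×5) = 0.1142
⟨φ⟩ = 0.58 × (0.2967 − 0.1142) / (0.434 × 2.2) = 0.58 × 0.1911 = 0.1108

11.1%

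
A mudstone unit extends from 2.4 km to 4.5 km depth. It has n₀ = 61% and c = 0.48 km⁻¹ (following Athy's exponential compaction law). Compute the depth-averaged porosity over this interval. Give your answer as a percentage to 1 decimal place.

12.1%

⟨n⟩ = (1/(z₂−z₁)) ∫ n₀ e^(−cz) dz = n₀·(e^(−c·z₁) − e^(−c·z₂)) / (c·(z₂−z₁))
e^(−0.48×2.4) = 0.3160; e^(−0.48×4.5) = 0.1153
⟨n⟩ = 0.61 × (0.3160 − 0.1153) / (0.48 × 2.1) = 0.61 × 0.1991 = 0.1214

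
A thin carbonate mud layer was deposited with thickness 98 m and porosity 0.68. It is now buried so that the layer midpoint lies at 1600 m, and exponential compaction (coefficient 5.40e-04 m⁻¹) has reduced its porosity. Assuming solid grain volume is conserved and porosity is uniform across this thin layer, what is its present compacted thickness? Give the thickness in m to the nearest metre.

44 m

Working in km (1 km = 1000 m; β in km⁻¹ = β in m⁻¹ × 1000):
Porosity at 1.6 km: n = 0.68·exp(−0.54×1.6) = 0.2866
Solid-volume conservation: h(1−n) = h₀(1−n₀) ⇒ h = h₀·(1−n₀)/(1−n)
h = 0.098 × (1 − 0.68)/(1 − 0.2866) = 0.098 × 0.4486 = 0.0440 km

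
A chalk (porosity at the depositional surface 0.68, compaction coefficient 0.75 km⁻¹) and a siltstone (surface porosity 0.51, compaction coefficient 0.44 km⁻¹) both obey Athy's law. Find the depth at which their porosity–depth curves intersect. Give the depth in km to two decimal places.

Set n₀ₐ e^(−kₐZ) = n₀ᵦ e^(−kᵦZ) ⇒ ln(n₀ₐ/n₀ᵦ) = (kₐ − kᵦ)·Z
Z = ln(0.68/0.51) / (0.75 − 0.44) = 0.2877 / 0.31 = 0.928 km

0.93 km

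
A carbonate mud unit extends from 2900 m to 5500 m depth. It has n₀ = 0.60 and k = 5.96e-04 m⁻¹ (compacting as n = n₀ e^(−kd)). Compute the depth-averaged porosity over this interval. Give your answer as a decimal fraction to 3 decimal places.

Working in km (1 km = 1000 m; k in km⁻¹ = k in m⁻¹ × 1000):
⟨n⟩ = (1/(d₂−d₁)) ∫ n₀ e^(−kd) dd = n₀·(e^(−k·d₁) − e^(−k·d₂)) / (k·(d₂−d₁))
e^(−0.596×2.9) = 0.1776; e^(−0.596×5.5) = 0.0377
⟨n⟩ = 0.6 × (0.1776 − 0.0377) / (0.596 × 2.6) = 0.6 × 0.0903 = 0.0542

0.054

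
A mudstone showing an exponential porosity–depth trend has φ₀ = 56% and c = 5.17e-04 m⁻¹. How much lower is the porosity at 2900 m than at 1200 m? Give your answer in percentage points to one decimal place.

Working in km (1 km = 1000 m; c in km⁻¹ = c in m⁻¹ × 1000):
φ(1.2) = 0.56·e^(−0.517×1.2) = 0.3011
φ(2.9) = 0.56·e^(−0.517×2.9) = 0.1250
Δφ = 0.3011 − 0.1250 = 0.1761

17.6 percentage points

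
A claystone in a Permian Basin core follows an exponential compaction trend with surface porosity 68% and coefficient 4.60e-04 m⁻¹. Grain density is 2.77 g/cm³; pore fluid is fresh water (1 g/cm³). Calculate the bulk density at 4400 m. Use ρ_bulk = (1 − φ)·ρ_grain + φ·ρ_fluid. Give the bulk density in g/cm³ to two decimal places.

Working in km (1 km = 1000 m; c in km⁻¹ = c in m⁻¹ × 1000):
Porosity at depth: phi = 0.68·exp(−0.46×4.4) = 0.68×0.1321 = 0.0898
Bulk density: ρ_b = (1−phi)ρ_g + phi·ρ_f = 0.9102×2.77 + 0.0898×1
       = 2.521 + 0.090 = 2.611 g/cm³

2.61 g/cm³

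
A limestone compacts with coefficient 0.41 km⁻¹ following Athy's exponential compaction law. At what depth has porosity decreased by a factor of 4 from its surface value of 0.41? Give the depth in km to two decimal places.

n/n₀ = 1/4 ⇒ exp(−k·Z) = 1/4 ⇒ Z = ln(4) / k
Z = 1.3863 / 0.41 = 3.381 km

3.38 km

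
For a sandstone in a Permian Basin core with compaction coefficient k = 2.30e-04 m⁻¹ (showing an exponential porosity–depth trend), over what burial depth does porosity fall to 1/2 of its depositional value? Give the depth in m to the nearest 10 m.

3010 m

Working in km (1 km = 1000 m; k in km⁻¹ = k in m⁻¹ × 1000):
n/n₀ = 1/2 ⇒ exp(−k·d) = 1/2 ⇒ d = ln(2) / k
d = 0.6931 / 0.23 = 3.014 km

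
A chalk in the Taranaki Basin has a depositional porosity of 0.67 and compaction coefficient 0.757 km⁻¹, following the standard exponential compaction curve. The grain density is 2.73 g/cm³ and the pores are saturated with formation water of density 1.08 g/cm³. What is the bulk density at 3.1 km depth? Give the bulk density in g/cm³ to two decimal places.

Porosity at depth: φ = 0.67·exp(−0.757×3.1) = 0.67×0.0957 = 0.0641
Bulk density: ρ_b = (1−φ)ρ_g + φ·ρ_f = 0.9359×2.73 + 0.0641×1.08
       = 2.555 + 0.069 = 2.624 g/cm³

2.62 g/cm³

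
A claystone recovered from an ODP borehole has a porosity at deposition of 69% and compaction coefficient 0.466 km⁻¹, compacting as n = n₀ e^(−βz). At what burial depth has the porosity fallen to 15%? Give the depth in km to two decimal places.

Invert Athy's law: z = ln(n₀/n) / β
z = ln(0.69/0.15) / 0.466 = ln(4.6) / 0.466 = 1.5261 / 0.466 = 3.275 km

3.27 km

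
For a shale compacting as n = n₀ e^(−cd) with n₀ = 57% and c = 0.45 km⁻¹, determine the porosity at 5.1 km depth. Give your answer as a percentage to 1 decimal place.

n = n₀·exp(−c·d) = 0.57 × exp(−0.45 × 5.1) = 0.57 × exp(−2.295)
  = 0.57 × 0.1008 = 0.0574

5.7%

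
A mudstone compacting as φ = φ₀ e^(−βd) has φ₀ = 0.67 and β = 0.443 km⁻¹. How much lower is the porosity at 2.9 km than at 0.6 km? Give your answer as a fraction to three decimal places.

0.328

φ(0.6) = 0.67·e^(−0.443×0.6) = 0.5136
φ(2.9) = 0.67·e^(−0.443×2.9) = 0.1854
Δφ = 0.5136 − 0.1854 = 0.3282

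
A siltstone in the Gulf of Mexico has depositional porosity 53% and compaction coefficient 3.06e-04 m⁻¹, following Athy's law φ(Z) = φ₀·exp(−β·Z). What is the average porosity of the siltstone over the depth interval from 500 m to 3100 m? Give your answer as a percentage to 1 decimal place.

31.4%

Working in km (1 km = 1000 m; β in km⁻¹ = β in m⁻¹ × 1000):
⟨φ⟩ = (1/(Z₂−Z₁)) ∫ φ₀ e^(−βZ) dZ = φ₀·(e^(−β·Z₁) − e^(−β·Z₂)) / (β·(Z₂−Z₁))
e^(−0.306×0.5) = 0.8581; e^(−0.306×3.1) = 0.3873
⟨φ⟩ = 0.53 × (0.8581 − 0.3873) / (0.306 × 2.6) = 0.53 × 0.5918 = 0.3137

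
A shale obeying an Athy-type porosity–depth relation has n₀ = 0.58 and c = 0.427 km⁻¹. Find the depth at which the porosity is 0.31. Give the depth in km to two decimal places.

Invert Athy's law: z = ln(n₀/n) / c
z = ln(0.58/0.31) / 0.427 = ln(1.871) / 0.427 = 0.6265 / 0.427 = 1.467 km

1.47 km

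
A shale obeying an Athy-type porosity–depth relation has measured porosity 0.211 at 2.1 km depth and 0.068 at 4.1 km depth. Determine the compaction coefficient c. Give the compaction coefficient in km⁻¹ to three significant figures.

Athy: n(z) = n₀ e^(−cz) ⇒ n₁/n₂ = e^{c(z₂−z₁)} ⇒ c = ln(n₁/n₂)/(z₂−z₁)
c = ln(0.211/0.068) / (4.1 − 2.1) = ln(3.103) / 2 = 1.1324 / 2 = 0.5662 km⁻¹

0.566 km⁻¹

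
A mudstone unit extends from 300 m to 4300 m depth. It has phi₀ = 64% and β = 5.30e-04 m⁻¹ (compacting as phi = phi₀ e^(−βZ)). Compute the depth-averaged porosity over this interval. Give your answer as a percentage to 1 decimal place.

22.7%

Working in km (1 km = 1000 m; β in km⁻¹ = β in m⁻¹ × 1000):
⟨phi⟩ = (1/(Z₂−Z₁)) ∫ phi₀ e^(−βZ) dZ = phi₀·(e^(−β·Z₁) − e^(−β·Z₂)) / (β·(Z₂−Z₁))
e^(−0.53×0.3) = 0.8530; e^(−0.53×4.3) = 0.1024
⟨phi⟩ = 0.64 × (0.8530 − 0.1024) / (0.53 × 4) = 0.64 × 0.3541 = 0.2266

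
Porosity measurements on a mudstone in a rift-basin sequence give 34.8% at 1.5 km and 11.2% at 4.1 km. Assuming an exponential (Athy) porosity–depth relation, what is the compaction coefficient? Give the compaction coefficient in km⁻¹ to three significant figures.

Athy: phi(z) = phi₀ e^(−kz) ⇒ phi₁/phi₂ = e^{k(z₂−z₁)} ⇒ k = ln(phi₁/phi₂)/(z₂−z₁)
k = ln(0.348/0.112) / (4.1 − 1.5) = ln(3.107) / 2.6 = 1.1337 / 2.6 = 0.436 km⁻¹

0.436 km⁻¹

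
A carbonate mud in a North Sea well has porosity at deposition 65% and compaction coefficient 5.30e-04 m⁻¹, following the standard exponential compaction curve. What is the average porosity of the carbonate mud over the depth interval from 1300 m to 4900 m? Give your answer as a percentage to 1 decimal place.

14.6%

Working in km (1 km = 1000 m; c in km⁻¹ = c in m⁻¹ × 1000):
⟨phi⟩ = (1/(Z₂−Z₁)) ∫ phi₀ e^(−cZ) dZ = phi₀·(e^(−c·Z₁) − e^(−c·Z₂)) / (c·(Z₂−Z₁))
e^(−0.53×1.3) = 0.5021; e^(−0.53×4.9) = 0.0745
⟨phi⟩ = 0.65 × (0.5021 − 0.0745) / (0.53 × 3.6) = 0.65 × 0.2241 = 0.1457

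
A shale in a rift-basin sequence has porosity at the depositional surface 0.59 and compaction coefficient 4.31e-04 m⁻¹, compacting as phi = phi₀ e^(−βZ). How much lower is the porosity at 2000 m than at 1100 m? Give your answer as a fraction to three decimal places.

0.118

Working in km (1 km = 1000 m; β in km⁻¹ = β in m⁻¹ × 1000):
phi(1.1) = 0.59·e^(−0.431×1.1) = 0.3672
phi(2) = 0.59·e^(−0.431×2) = 0.2492
Δphi = 0.3672 − 0.2492 = 0.1181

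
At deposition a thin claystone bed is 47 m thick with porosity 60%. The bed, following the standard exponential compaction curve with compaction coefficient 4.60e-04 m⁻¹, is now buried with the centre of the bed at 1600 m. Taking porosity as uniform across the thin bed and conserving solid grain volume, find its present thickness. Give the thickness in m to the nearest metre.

26 m

Working in km (1 km = 1000 m; c in km⁻¹ = c in m⁻¹ × 1000):
Porosity at 1.6 km: phi = 0.6·exp(−0.46×1.6) = 0.2874
Solid-volume conservation: h(1−phi) = h₀(1−phi₀) ⇒ h = h₀·(1−phi₀)/(1−phi)
h = 0.047 × (1 − 0.6)/(1 − 0.2874) = 0.047 × 0.5613 = 0.0264 km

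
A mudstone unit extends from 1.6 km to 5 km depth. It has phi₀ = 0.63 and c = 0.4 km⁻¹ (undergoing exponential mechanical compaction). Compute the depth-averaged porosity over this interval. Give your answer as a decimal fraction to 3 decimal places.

⟨phi⟩ = (1/(Z₂−Z₁)) ∫ phi₀ e^(−cZ) dZ = phi₀·(e^(−c·Z₁) − e^(−c·Z₂)) / (c·(Z₂−Z₁))
e^(−0.4×1.6) = 0.5273; e^(−0.4×5) = 0.1353
⟨phi⟩ = 0.63 × (0.5273 − 0.1353) / (0.4 × 3.4) = 0.63 × 0.2882 = 0.1816

0.182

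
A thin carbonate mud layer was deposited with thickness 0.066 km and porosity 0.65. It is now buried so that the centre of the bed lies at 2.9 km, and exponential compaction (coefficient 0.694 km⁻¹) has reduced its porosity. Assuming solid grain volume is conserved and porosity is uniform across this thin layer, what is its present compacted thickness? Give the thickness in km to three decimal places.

0.025 km

Porosity at 2.9 km: n = 0.65·exp(−0.694×2.9) = 0.0869
Solid-volume conservation: h(1−n) = h₀(1−n₀) ⇒ h = h₀·(1−n₀)/(1−n)
h = 0.066 × (1 − 0.65)/(1 − 0.0869) = 0.066 × 0.3833 = 0.0253 km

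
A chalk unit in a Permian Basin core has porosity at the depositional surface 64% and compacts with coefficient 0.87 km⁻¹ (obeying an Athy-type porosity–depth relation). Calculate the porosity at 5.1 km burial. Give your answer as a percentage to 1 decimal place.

0.8%

n = n₀·exp(−k·Z) = 0.64 × exp(−0.87 × 5.1) = 0.64 × exp(−4.437)
  = 0.64 × 0.0118 = 0.0076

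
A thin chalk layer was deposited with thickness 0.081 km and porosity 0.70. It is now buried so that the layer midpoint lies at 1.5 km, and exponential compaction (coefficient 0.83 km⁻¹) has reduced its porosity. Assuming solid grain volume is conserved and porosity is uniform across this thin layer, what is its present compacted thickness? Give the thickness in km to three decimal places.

0.030 km

Porosity at 1.5 km: phi = 0.7·exp(−0.83×1.5) = 0.2016
Solid-volume conservation: h(1−phi) = h₀(1−phi₀) ⇒ h = h₀·(1−phi₀)/(1−phi)
h = 0.081 × (1 − 0.7)/(1 − 0.2016) = 0.081 × 0.3757 = 0.0304 km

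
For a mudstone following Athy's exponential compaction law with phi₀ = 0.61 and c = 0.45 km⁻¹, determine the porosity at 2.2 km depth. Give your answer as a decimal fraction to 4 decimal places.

0.2267

phi = phi₀·exp(−c·Z) = 0.61 × exp(−0.45 × 2.2) = 0.61 × exp(−0.99)
  = 0.61 × 0.3716 = 0.2267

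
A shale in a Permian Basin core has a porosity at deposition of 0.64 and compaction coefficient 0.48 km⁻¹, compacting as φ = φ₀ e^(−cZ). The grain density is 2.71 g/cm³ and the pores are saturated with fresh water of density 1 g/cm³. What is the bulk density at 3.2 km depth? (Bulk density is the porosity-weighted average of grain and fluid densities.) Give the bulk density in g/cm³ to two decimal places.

2.47 g/cm³

Porosity at depth: φ = 0.64·exp(−0.48×3.2) = 0.64×0.2152 = 0.1378
Bulk density: ρ_b = (1−φ)ρ_g + φ·ρ_f = 0.8622×2.71 + 0.1378×1
       = 2.337 + 0.138 = 2.474 g/cm³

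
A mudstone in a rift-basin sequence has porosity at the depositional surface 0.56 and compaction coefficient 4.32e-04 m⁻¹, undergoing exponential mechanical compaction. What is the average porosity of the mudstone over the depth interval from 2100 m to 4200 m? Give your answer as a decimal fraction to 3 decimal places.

0.149

Working in km (1 km = 1000 m; β in km⁻¹ = β in m⁻¹ × 1000):
⟨n⟩ = (1/(z₂−z₁)) ∫ n₀ e^(−βz) dz = n₀·(e^(−β·z₁) − e^(−β·z₂)) / (β·(z₂−z₁))
e^(−0.432×2.1) = 0.4037; e^(−0.432×4.2) = 0.1629
⟨n⟩ = 0.56 × (0.4037 − 0.1629) / (0.432 × 2.1) = 0.56 × 0.2653 = 0.1486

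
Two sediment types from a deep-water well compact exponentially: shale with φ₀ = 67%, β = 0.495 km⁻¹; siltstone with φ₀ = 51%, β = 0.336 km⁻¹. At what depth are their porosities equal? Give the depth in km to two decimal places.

1.72 km

Set φ₀ₐ e^(−βₐd) = φ₀ᵦ e^(−βᵦd) ⇒ ln(φ₀ₐ/φ₀ᵦ) = (βₐ − βᵦ)·d
d = ln(0.67/0.51) / (0.495 − 0.336) = 0.2729 / 0.159 = 1.716 km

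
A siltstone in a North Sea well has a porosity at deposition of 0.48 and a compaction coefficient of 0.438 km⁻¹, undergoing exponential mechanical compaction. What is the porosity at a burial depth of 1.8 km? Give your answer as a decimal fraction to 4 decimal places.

0.2182

phi = phi₀·exp(−c·Z) = 0.48 × exp(−0.438 × 1.8) = 0.48 × exp(−0.7884)
  = 0.48 × 0.4546 = 0.2182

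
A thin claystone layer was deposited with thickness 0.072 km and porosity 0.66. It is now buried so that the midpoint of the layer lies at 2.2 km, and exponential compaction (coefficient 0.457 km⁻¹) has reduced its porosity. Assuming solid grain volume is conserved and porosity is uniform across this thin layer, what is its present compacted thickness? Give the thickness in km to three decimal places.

Porosity at 2.2 km: φ = 0.66·exp(−0.457×2.2) = 0.2415
Solid-volume conservation: h(1−φ) = h₀(1−φ₀) ⇒ h = h₀·(1−φ₀)/(1−φ)
h = 0.072 × (1 − 0.66)/(1 − 0.2415) = 0.072 × 0.4482 = 0.0323 km

0.032 km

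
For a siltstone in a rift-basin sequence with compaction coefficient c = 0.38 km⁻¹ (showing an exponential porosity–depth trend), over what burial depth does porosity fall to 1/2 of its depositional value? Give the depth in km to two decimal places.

n/n₀ = 1/2 ⇒ exp(−c·d) = 1/2 ⇒ d = ln(2) / c
d = 0.6931 / 0.38 = 1.824 km

1.82 km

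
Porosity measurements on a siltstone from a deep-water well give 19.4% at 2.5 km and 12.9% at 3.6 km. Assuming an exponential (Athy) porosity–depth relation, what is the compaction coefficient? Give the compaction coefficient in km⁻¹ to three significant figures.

0.371 km⁻¹

Athy: n(d) = n₀ e^(−kd) ⇒ n₁/n₂ = e^{k(d₂−d₁)} ⇒ k = ln(n₁/n₂)/(d₂−d₁)
k = ln(0.194/0.129) / (3.6 − 2.5) = ln(1.504) / 1.1 = 0.4080 / 1.1 = 0.371 km⁻¹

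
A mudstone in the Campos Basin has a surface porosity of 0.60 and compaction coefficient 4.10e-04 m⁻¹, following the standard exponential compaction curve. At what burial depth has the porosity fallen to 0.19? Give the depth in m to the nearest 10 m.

2800 m

Working in km (1 km = 1000 m; c in km⁻¹ = c in m⁻¹ × 1000):
Invert Athy's law: Z = ln(φ₀/φ) / c
Z = ln(0.6/0.19) / 0.41 = ln(3.158) / 0.41 = 1.1499 / 0.41 = 2.805 km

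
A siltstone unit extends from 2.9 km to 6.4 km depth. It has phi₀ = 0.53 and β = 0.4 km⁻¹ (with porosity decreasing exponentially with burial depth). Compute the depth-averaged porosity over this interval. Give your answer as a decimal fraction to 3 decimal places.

⟨phi⟩ = (1/(z₂−z₁)) ∫ phi₀ e^(−βz) dz = phi₀·(e^(−β·z₁) − e^(−β·z₂)) / (β·(z₂−z₁))
e^(−0.4×2.9) = 0.3135; e^(−0.4×6.4) = 0.0773
⟨phi⟩ = 0.53 × (0.3135 − 0.0773) / (0.4 × 3.5) = 0.53 × 0.1687 = 0.0894

0.089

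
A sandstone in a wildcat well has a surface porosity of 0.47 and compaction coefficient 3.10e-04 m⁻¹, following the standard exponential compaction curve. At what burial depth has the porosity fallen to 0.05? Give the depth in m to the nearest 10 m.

7230 m

Working in km (1 km = 1000 m; β in km⁻¹ = β in m⁻¹ × 1000):
Invert Athy's law: Z = ln(φ₀/φ) / β
Z = ln(0.47/0.05) / 0.31 = ln(9.4) / 0.31 = 2.2407 / 0.31 = 7.228 km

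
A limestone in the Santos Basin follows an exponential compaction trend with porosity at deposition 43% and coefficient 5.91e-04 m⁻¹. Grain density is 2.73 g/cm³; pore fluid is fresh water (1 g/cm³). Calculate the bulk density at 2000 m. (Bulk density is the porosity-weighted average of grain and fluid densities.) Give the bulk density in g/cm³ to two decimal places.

2.50 g/cm³

Working in km (1 km = 1000 m; k in km⁻¹ = k in m⁻¹ × 1000):
Porosity at depth: n = 0.43·exp(−0.591×2) = 0.43×0.3067 = 0.1319
Bulk density: ρ_b = (1−n)ρ_g + n·ρ_f = 0.8681×2.73 + 0.1319×1
       = 2.370 + 0.132 = 2.502 g/cm³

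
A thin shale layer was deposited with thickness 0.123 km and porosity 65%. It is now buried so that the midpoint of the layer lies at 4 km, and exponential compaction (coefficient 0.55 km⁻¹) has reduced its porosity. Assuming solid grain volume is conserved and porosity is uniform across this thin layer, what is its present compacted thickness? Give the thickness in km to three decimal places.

0.046 km

Porosity at 4 km: φ = 0.65·exp(−0.55×4) = 0.0720
Solid-volume conservation: h(1−φ) = h₀(1−φ₀) ⇒ h = h₀·(1−φ₀)/(1−φ)
h = 0.123 × (1 − 0.65)/(1 − 0.0720) = 0.123 × 0.3772 = 0.0464 km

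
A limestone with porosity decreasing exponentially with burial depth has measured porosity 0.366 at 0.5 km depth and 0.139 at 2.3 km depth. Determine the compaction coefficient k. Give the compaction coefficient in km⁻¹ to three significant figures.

Athy: n(Z) = n₀ e^(−kZ) ⇒ n₁/n₂ = e^{k(Z₂−Z₁)} ⇒ k = ln(n₁/n₂)/(Z₂−Z₁)
k = ln(0.366/0.139) / (2.3 − 0.5) = ln(2.633) / 1.8 = 0.9682 / 1.8 = 0.5379 km⁻¹

0.538 km⁻¹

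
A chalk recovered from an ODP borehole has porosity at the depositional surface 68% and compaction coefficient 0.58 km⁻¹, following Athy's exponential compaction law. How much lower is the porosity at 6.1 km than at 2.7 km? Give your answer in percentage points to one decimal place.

φ(2.7) = 0.68·e^(−0.58×2.7) = 0.1420
φ(6.1) = 0.68·e^(−0.58×6.1) = 0.0198
Δφ = 0.1420 − 0.0198 = 0.1223

12.2 percentage points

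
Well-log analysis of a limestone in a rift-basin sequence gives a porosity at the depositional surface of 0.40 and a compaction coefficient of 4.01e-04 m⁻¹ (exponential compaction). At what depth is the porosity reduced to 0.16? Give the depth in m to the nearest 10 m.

2290 m

Working in km (1 km = 1000 m; β in km⁻¹ = β in m⁻¹ × 1000):
Invert Athy's law: Z = ln(phi₀/phi) / β
Z = ln(0.4/0.16) / 0.401 = ln(2.5) / 0.401 = 0.9163 / 0.401 = 2.285 km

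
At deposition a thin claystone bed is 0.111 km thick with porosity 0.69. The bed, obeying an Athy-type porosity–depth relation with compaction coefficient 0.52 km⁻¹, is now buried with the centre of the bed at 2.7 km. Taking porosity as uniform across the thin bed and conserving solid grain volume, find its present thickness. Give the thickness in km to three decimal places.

Porosity at 2.7 km: n = 0.69·exp(−0.52×2.7) = 0.1695
Solid-volume conservation: h(1−n) = h₀(1−n₀) ⇒ h = h₀·(1−n₀)/(1−n)
h = 0.111 × (1 − 0.69)/(1 − 0.1695) = 0.111 × 0.3733 = 0.0414 km

0.041 km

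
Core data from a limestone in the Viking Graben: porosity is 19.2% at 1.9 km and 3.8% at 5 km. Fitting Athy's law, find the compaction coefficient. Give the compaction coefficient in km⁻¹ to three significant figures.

0.523 km⁻¹

Athy: φ(d) = φ₀ e^(−βd) ⇒ φ₁/φ₂ = e^{β(d₂−d₁)} ⇒ β = ln(φ₁/φ₂)/(d₂−d₁)
β = ln(0.192/0.038) / (5 − 1.9) = ln(5.053) / 3.1 = 1.6199 / 3.1 = 0.5226 km⁻¹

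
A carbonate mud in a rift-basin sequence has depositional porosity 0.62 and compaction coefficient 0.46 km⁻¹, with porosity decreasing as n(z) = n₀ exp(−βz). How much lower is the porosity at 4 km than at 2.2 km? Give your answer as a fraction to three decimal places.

n(2.2) = 0.62·e^(−0.46×2.2) = 0.2254
n(4) = 0.62·e^(−0.46×4) = 0.0985
Δn = 0.2254 − 0.0985 = 0.1269

0.127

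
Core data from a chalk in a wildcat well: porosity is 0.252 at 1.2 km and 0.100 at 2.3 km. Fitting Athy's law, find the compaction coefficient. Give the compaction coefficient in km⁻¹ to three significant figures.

Athy: φ(z) = φ₀ e^(−βz) ⇒ φ₁/φ₂ = e^{β(z₂−z₁)} ⇒ β = ln(φ₁/φ₂)/(z₂−z₁)
β = ln(0.252/0.1) / (2.3 − 1.2) = ln(2.52) / 1.1 = 0.9243 / 1.1 = 0.8402 km⁻¹

0.840 km⁻¹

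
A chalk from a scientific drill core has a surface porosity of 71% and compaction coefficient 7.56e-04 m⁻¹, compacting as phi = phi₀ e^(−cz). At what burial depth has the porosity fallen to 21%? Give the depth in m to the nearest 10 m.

1610 m

Working in km (1 km = 1000 m; c in km⁻¹ = c in m⁻¹ × 1000):
Invert Athy's law: z = ln(phi₀/phi) / c
z = ln(0.71/0.21) / 0.756 = ln(3.381) / 0.756 = 1.2182 / 0.756 = 1.611 km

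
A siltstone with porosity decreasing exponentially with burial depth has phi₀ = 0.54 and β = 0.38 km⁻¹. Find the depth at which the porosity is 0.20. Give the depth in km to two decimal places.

Invert Athy's law: d = ln(phi₀/phi) / β
d = ln(0.54/0.2) / 0.38 = ln(2.7) / 0.38 = 0.9933 / 0.38 = 2.614 km

2.61 km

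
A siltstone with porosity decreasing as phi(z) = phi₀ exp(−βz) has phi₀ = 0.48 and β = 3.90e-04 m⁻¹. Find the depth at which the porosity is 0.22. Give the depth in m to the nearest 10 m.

2000 m

Working in km (1 km = 1000 m; β in km⁻¹ = β in m⁻¹ × 1000):
Invert Athy's law: z = ln(phi₀/phi) / β
z = ln(0.48/0.22) / 0.39 = ln(2.182) / 0.39 = 0.7802 / 0.39 = 2.000 km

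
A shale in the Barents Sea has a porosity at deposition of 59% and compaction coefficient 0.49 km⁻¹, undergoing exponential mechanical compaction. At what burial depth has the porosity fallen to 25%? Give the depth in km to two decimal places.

1.75 km

Invert Athy's law: Z = ln(n₀/n) / c
Z = ln(0.59/0.25) / 0.49 = ln(2.36) / 0.49 = 0.8587 / 0.49 = 1.752 km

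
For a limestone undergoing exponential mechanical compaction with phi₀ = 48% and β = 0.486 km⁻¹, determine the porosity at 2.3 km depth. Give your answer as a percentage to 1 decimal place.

15.7%

phi = phi₀·exp(−β·Z) = 0.48 × exp(−0.486 × 2.3) = 0.48 × exp(−1.118)
  = 0.48 × 0.3270 = 0.1570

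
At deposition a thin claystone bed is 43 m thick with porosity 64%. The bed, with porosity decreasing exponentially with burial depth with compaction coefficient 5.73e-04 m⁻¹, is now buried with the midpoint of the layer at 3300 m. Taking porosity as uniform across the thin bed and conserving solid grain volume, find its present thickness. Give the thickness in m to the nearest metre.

Working in km (1 km = 1000 m; k in km⁻¹ = k in m⁻¹ × 1000):
Porosity at 3.3 km: n = 0.64·exp(−0.573×3.3) = 0.0966
Solid-volume conservation: h(1−n) = h₀(1−n₀) ⇒ h = h₀·(1−n₀)/(1−n)
h = 0.043 × (1 − 0.64)/(1 − 0.0966) = 0.043 × 0.3985 = 0.0171 km

17 m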